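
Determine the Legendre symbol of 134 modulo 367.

Factor out 2: 134 = 2·67. Since 367 ≡ 7 (mod 8), (2/367) = +1. Now have (67/367).
Both 67 ≡ 3 and 367 ≡ 3 (mod 4), so reciprocity gives (67/367) = -(367/67). Reduce: 367 ≡ 32 (mod 67). Now have -(32/67).
Factor out 2: 32 = 2^5. Since 67 ≡ 3 (mod 8), (2/67) = -1, and (2/67)^5 = -1. Now have (1/67).
(1/67) = 1. Collecting the sign factors: 1.

1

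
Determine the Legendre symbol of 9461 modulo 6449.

(9461/6449)
  = (3012/6449)    [9461 ≡ 3012 mod 6449]
  = (753/6449)    [6449 ≡ 1 mod 8 ⇒ (2/6449)^2 = +1]
  = (6449/753)    [QR: 753 ≡ 1 mod 4, sign kept]
  = (425/753)    [6449 ≡ 425 mod 753]
  = (753/425)    [QR: 425 ≡ 1 mod 4, sign kept]
  = (328/425)    [753 ≡ 328 mod 425]
  = (41/425)    [425 ≡ 1 mod 8 ⇒ (2/425)^3 = +1]
  = (425/41)    [QR: 41 ≡ 1 mod 4, sign kept]
  = (15/41)    [425 ≡ 15 mod 41]
  = (41/15)    [QR: 41 ≡ 1 mod 4, sign kept]
  = (11/15)    [41 ≡ 11 mod 15]
  = -(15/11)    [QR: both ≡ 3 mod 4, sign flips]
  = -(4/11)    [15 ≡ 4 mod 11]
  = -(1/11)    [11 ≡ 3 mod 8 ⇒ (2/11)^2 = +1]
  = -1    [(1/11) = 1]

-1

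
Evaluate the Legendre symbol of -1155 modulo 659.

(-1155|659)
  = (163|659)    [-1155 ≡ 163 mod 659]
  = -(659|163)    [QR: both ≡ 3 mod 4, sign flips]
  = -(7|163)    [659 ≡ 7 mod 163]
  = (163|7)    [QR: both ≡ 3 mod 4, sign flips]
  = (2|7)    [163 ≡ 2 mod 7]
  = (1|7)    [7 ≡ 7 mod 8 ⇒ (2|7) = +1]
  = 1    [(1|7) = 1]

1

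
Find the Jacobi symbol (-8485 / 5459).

-1

Reduce the numerator: -8485 ≡ 2433 (mod 5459), so (-8485 / 5459) = (2433 / 5459).
2433 ≡ 1 (mod 4), so quadratic reciprocity gives (2433 / 5459) = (5459 / 2433). Reduce: 5459 ≡ 593 (mod 2433). Now have (593 / 2433).
593 ≡ 1 (mod 4), so quadratic reciprocity gives (593 / 2433) = (2433 / 593). Reduce: 2433 ≡ 61 (mod 593). Now have (61 / 593).
61 ≡ 1 (mod 4), so quadratic reciprocity gives (61 / 593) = (593 / 61). Reduce: 593 ≡ 44 (mod 61). Now have (44 / 61).
Factor out 2: 44 = 2^2·11. Since 61 ≡ 5 (mod 8), (2 / 61) = -1, and (2 / 61)^2 = +1. Now have (11 / 61).
61 ≡ 1 (mod 4), so quadratic reciprocity gives (11 / 61) = (61 / 11). Reduce: 61 ≡ 6 (mod 11). Now have (6 / 11).
Factor out 2: 6 = 2·3. Since 11 ≡ 3 (mod 8), (2 / 11) = -1. Now have -(3 / 11).
Both 3 ≡ 3 and 11 ≡ 3 (mod 4), so reciprocity gives (3 / 11) = -(11 / 3). Reduce: 11 ≡ 2 (mod 3). Now have (2 / 3).
Factor out 2: 2 = 2. Since 3 ≡ 3 (mod 8), (2 / 3) = -1. Now have -(1 / 3).
(1 / 3) = 1. Collecting the sign factors: -1.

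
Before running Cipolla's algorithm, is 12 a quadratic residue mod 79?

Factor out 2: 12 = 2^2·3. Since 79 ≡ 7 (mod 8), (2/79) = +1, and (2/79)^2 = +1. Now have (3/79).
Both 3 ≡ 3 and 79 ≡ 3 (mod 4), so reciprocity gives (3/79) = -(79/3). Reduce: 79 ≡ 1 (mod 3). Now have -(1/3).
(1/3) = 1. Collecting the sign factors: -1.
(12/79) = -1, and 79 is prime, so 12 is not a quadratic residue mod 79.

no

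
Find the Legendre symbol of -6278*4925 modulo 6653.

-1

By multiplicativity, (-6278·4925/6653) = (-6278/6653)·(4925/6653).
First factor (-6278/6653):
(-6278/6653)
  = (375/6653)    [-6278 ≡ 375 mod 6653]
  = (6653/375)    [QR: 6653 ≡ 1 mod 4, sign kept]
  = (278/375)    [6653 ≡ 278 mod 375]
  = (139/375)    [375 ≡ 7 mod 8 ⇒ (2/375) = +1]
  = -(375/139)    [QR: both ≡ 3 mod 4, sign flips]
  = -(97/139)    [375 ≡ 97 mod 139]
  = -(139/97)    [QR: 97 ≡ 1 mod 4, sign kept]
  = -(42/97)    [139 ≡ 42 mod 97]
  = -(21/97)    [97 ≡ 1 mod 8 ⇒ (2/97) = +1]
  = -(97/21)    [QR: 21 ≡ 1 mod 4, sign kept]
  = -(13/21)    [97 ≡ 13 mod 21]
  = -(21/13)    [QR: 13 ≡ 1 mod 4, sign kept]
  = -(8/13)    [21 ≡ 8 mod 13]
  = (1/13)    [13 ≡ 5 mod 8 ⇒ (2/13)^3 = -1]
  = 1    [(1/13) = 1]
Second factor (4925/6653):
(4925/6653)
  = (6653/4925)    [QR: 4925 ≡ 1 mod 4, sign kept]
  = (1728/4925)    [6653 ≡ 1728 mod 4925]
  = (27/4925)    [4925 ≡ 5 mod 8 ⇒ (2/4925)^6 = +1]
  = (4925/27)    [QR: 4925 ≡ 1 mod 4, sign kept]
  = (11/27)    [4925 ≡ 11 mod 27]
  = -(27/11)    [QR: both ≡ 3 mod 4, sign flips]
  = -(5/11)    [27 ≡ 5 mod 11]
  = -(11/5)    [QR: 5 ≡ 1 mod 4, sign kept]
  = -(1/5)    [11 ≡ 1 mod 5]
  = -1    [(1/5) = 1]
Product: (1)·(-1) = -1.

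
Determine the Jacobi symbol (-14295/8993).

Reduce the numerator: -14295 ≡ 3691 (mod 8993), so (-14295/8993) = (3691/8993).
8993 ≡ 1 (mod 4), so quadratic reciprocity gives (3691/8993) = (8993/3691). Reduce: 8993 ≡ 1611 (mod 3691). Now have (1611/3691).
Both 1611 ≡ 3 and 3691 ≡ 3 (mod 4), so reciprocity gives (1611/3691) = -(3691/1611). Reduce: 3691 ≡ 469 (mod 1611). Now have -(469/1611).
469 ≡ 1 (mod 4), so quadratic reciprocity gives (469/1611) = (1611/469). Reduce: 1611 ≡ 204 (mod 469). Now have -(204/469).
Factor out 2: 204 = 2^2·51. Since 469 ≡ 5 (mod 8), (2/469) = -1, and (2/469)^2 = +1. Now have -(51/469).
469 ≡ 1 (mod 4), so quadratic reciprocity gives (51/469) = (469/51). Reduce: 469 ≡ 10 (mod 51). Now have -(10/51).
Factor out 2: 10 = 2·5. Since 51 ≡ 3 (mod 8), (2/51) = -1. Now have (5/51).
5 ≡ 1 (mod 4), so quadratic reciprocity gives (5/51) = (51/5). Reduce: 51 ≡ 1 (mod 5). Now have (1/5).
(1/5) = 1. Collecting the sign factors: 1.

1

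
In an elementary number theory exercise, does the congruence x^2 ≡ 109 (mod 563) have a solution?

no

109 ≡ 1 (mod 4), so quadratic reciprocity gives (109/563) = (563/109). Reduce: 563 ≡ 18 (mod 109). Now have (18/109).
Factor out 2: 18 = 2·9. Since 109 ≡ 5 (mod 8), (2/109) = -1. Now have -(9/109).
9 ≡ 1 (mod 4), so quadratic reciprocity gives (9/109) = (109/9). Reduce: 109 ≡ 1 (mod 9). Now have -(1/9).
(1/9) = 1. Collecting the sign factors: -1.
(109/563) = -1, and 563 is prime, so 109 is not a quadratic residue mod 563.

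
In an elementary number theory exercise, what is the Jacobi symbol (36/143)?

1

(36/143)
  = (9/143)    [143 ≡ 7 mod 8 ⇒ (2/143)^2 = +1]
  = (143/9)    [QR: 9 ≡ 1 mod 4, sign kept]
  = (8/9)    [143 ≡ 8 mod 9]
  = (1/9)    [9 ≡ 1 mod 8 ⇒ (2/9)^3 = +1]
  = 1    [(1/9) = 1]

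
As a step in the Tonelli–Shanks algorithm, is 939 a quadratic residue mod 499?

yes

Reduce the numerator: 939 ≡ 440 (mod 499), so (939|499) = (440|499).
Factor out 2: 440 = 2^3·55. Since 499 ≡ 3 (mod 8), (2|499) = -1, and (2|499)^3 = -1. Now have -(55|499).
Both 55 ≡ 3 and 499 ≡ 3 (mod 4), so reciprocity gives (55|499) = -(499|55). Reduce: 499 ≡ 4 (mod 55). Now have (4|55).
Factor out 2: 4 = 2^2. Since 55 ≡ 7 (mod 8), (2|55) = +1, and (2|55)^2 = +1. Now have (1|55).
(1|55) = 1. Collecting the sign factors: 1.
The Legendre symbol is 1, so x^2 ≡ 939 (mod 499) has solution.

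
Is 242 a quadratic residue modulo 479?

(242|479)
  = (121|479)    [479 ≡ 7 mod 8 ⇒ (2|479) = +1]
  = (479|121)    [QR: 121 ≡ 1 mod 4, sign kept]
  = (116|121)    [479 ≡ 116 mod 121]
  = (29|121)    [121 ≡ 1 mod 8 ⇒ (2|121)^2 = +1]
  = (121|29)    [QR: 29 ≡ 1 mod 4, sign kept]
  = (5|29)    [121 ≡ 5 mod 29]
  = (29|5)    [QR: 5 ≡ 1 mod 4, sign kept]
  = (4|5)    [29 ≡ 4 mod 5]
  = (1|5)    [5 ≡ 5 mod 8 ⇒ (2|5)^2 = +1]
  = 1    [(1|5) = 1]
The Legendre symbol is 1, so x^2 ≡ 242 (mod 479) has solution.

yes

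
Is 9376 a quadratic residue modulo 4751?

Reduce the numerator: 9376 ≡ 4625 (mod 4751), so (9376|4751) = (4625|4751).
4625 ≡ 1 (mod 4), so quadratic reciprocity gives (4625|4751) = (4751|4625). Reduce: 4751 ≡ 126 (mod 4625). Now have (126|4625).
Factor out 2: 126 = 2·63. Since 4625 ≡ 1 (mod 8), (2|4625) = +1. Now have (63|4625).
4625 ≡ 1 (mod 4), so quadratic reciprocity gives (63|4625) = (4625|63). Reduce: 4625 ≡ 26 (mod 63). Now have (26|63).
Factor out 2: 26 = 2·13. Since 63 ≡ 7 (mod 8), (2|63) = +1. Now have (13|63).
13 ≡ 1 (mod 4), so quadratic reciprocity gives (13|63) = (63|13). Reduce: 63 ≡ 11 (mod 13). Now have (11|13).
13 ≡ 1 (mod 4), so quadratic reciprocity gives (11|13) = (13|11). Reduce: 13 ≡ 2 (mod 11). Now have (2|11).
Factor out 2: 2 = 2. Since 11 ≡ 3 (mod 8), (2|11) = -1. Now have -(1|11).
(1|11) = 1. Collecting the sign factors: -1.
The Legendre symbol is -1, so x^2 ≡ 9376 (mod 4751) has no solution.

no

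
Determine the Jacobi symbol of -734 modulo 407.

-1

Reduce the numerator: -734 ≡ 80 (mod 407), so (-734|407) = (80|407).
Factor out 2: 80 = 2^4·5. Since 407 ≡ 7 (mod 8), (2|407) = +1, and (2|407)^4 = +1. Now have (5|407).
5 ≡ 1 (mod 4), so quadratic reciprocity gives (5|407) = (407|5). Reduce: 407 ≡ 2 (mod 5). Now have (2|5).
Factor out 2: 2 = 2. Since 5 ≡ 5 (mod 8), (2|5) = -1. Now have -(1|5).
(1|5) = 1. Collecting the sign factors: -1.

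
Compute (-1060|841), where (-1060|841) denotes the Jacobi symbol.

1

(-1060|841)
  = (1060|841)    [841 ≡ 1 mod 4 ⇒ (-1|841) = +1]
  = (219|841)    [1060 ≡ 219 mod 841]
  = (841|219)    [QR: 841 ≡ 1 mod 4, sign kept]
  = (184|219)    [841 ≡ 184 mod 219]
  = -(23|219)    [219 ≡ 3 mod 8 ⇒ (2|219)^3 = -1]
  = (219|23)    [QR: both ≡ 3 mod 4, sign flips]
  = (12|23)    [219 ≡ 12 mod 23]
  = (3|23)    [23 ≡ 7 mod 8 ⇒ (2|23)^2 = +1]
  = -(23|3)    [QR: both ≡ 3 mod 4, sign flips]
  = -(2|3)    [23 ≡ 2 mod 3]
  = (1|3)    [3 ≡ 3 mod 8 ⇒ (2|3) = -1]
  = 1    [(1|3) = 1]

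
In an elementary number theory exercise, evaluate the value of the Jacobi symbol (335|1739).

Both 335 ≡ 3 and 1739 ≡ 3 (mod 4), so reciprocity gives (335|1739) = -(1739|335). Reduce: 1739 ≡ 64 (mod 335). Now have -(64|335).
Factor out 2: 64 = 2^6. Since 335 ≡ 7 (mod 8), (2|335) = +1, and (2|335)^6 = +1. Now have -(1|335).
(1|335) = 1. Collecting the sign factors: -1.

-1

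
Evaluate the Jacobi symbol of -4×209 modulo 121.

0

By multiplicativity, (-4·209 / 121) = (-4 / 121)·(209 / 121).
First factor (-4 / 121):
Reduce the numerator: -4 ≡ 117 (mod 121), so (-4 / 121) = (117 / 121).
117 ≡ 1 (mod 4), so quadratic reciprocity gives (117 / 121) = (121 / 117). Reduce: 121 ≡ 4 (mod 117). Now have (4 / 117).
Factor out 2: 4 = 2^2. Since 117 ≡ 5 (mod 8), (2 / 117) = -1, and (2 / 117)^2 = +1. Now have (1 / 117).
(1 / 117) = 1. Collecting the sign factors: 1.
Second factor (209 / 121):
Reduce the numerator: 209 ≡ 88 (mod 121), so (209 / 121) = (88 / 121).
Factor out 2: 88 = 2^3·11. Since 121 ≡ 1 (mod 8), (2 / 121) = +1, and (2 / 121)^3 = +1. Now have (11 / 121).
121 ≡ 1 (mod 4), so quadratic reciprocity gives (11 / 121) = (121 / 11). Reduce: 121 ≡ 0 (mod 11). Now have (0 / 11).
The numerator is now 0 with denominator 11 > 1: the symbol is 0.
Product: (1)·(0) = 0.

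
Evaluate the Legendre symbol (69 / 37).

-1

Reduce the numerator: 69 ≡ 32 (mod 37), so (69 / 37) = (32 / 37).
Factor out 2: 32 = 2^5. Since 37 ≡ 5 (mod 8), (2 / 37) = -1, and (2 / 37)^5 = -1. Now have -(1 / 37).
(1 / 37) = 1. Collecting the sign factors: -1.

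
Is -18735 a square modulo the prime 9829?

no

Reduce the numerator: -18735 ≡ 923 (mod 9829), so (-18735/9829) = (923/9829).
9829 ≡ 1 (mod 4), so quadratic reciprocity gives (923/9829) = (9829/923). Reduce: 9829 ≡ 599 (mod 923). Now have (599/923).
Both 599 ≡ 3 and 923 ≡ 3 (mod 4), so reciprocity gives (599/923) = -(923/599). Reduce: 923 ≡ 324 (mod 599). Now have -(324/599).
Factor out 2: 324 = 2^2·81. Since 599 ≡ 7 (mod 8), (2/599) = +1, and (2/599)^2 = +1. Now have -(81/599).
81 ≡ 1 (mod 4), so quadratic reciprocity gives (81/599) = (599/81). Reduce: 599 ≡ 32 (mod 81). Now have -(32/81).
Factor out 2: 32 = 2^5. Since 81 ≡ 1 (mod 8), (2/81) = +1, and (2/81)^5 = +1. Now have -(1/81).
(1/81) = 1. Collecting the sign factors: -1.
The Legendre symbol is -1, so x^2 ≡ -18735 (mod 9829) has no solution.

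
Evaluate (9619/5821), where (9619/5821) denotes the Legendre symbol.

1

(9619/5821)
  = (3798/5821)    [9619 ≡ 3798 mod 5821]
  = -(1899/5821)    [5821 ≡ 5 mod 8 ⇒ (2/5821) = -1]
  = -(5821/1899)    [QR: 5821 ≡ 1 mod 4, sign kept]
  = -(124/1899)    [5821 ≡ 124 mod 1899]
  = -(31/1899)    [1899 ≡ 3 mod 8 ⇒ (2/1899)^2 = +1]
  = (1899/31)    [QR: both ≡ 3 mod 4, sign flips]
  = (8/31)    [1899 ≡ 8 mod 31]
  = (1/31)    [31 ≡ 7 mod 8 ⇒ (2/31)^3 = +1]
  = 1    [(1/31) = 1]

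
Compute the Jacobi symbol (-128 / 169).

(-128 / 169)
  = (128 / 169)    [169 ≡ 1 mod 4 ⇒ (-1 / 169) = +1]
  = (1 / 169)    [169 ≡ 1 mod 8 ⇒ (2 / 169)^7 = +1]
  = 1    [(1 / 169) = 1]

1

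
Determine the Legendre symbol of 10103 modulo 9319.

(10103/9319)
  = (784/9319)    [10103 ≡ 784 mod 9319]
  = (49/9319)    [9319 ≡ 7 mod 8 ⇒ (2/9319)^4 = +1]
  = (9319/49)    [QR: 49 ≡ 1 mod 4, sign kept]
  = (9/49)    [9319 ≡ 9 mod 49]
  = (49/9)    [QR: 9 ≡ 1 mod 4, sign kept]
  = (4/9)    [49 ≡ 4 mod 9]
  = (1/9)    [9 ≡ 1 mod 8 ⇒ (2/9)^2 = +1]
  = 1    [(1/9) = 1]

1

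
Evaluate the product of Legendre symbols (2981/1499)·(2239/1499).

-1

By multiplicativity, (2981·2239/1499) = (2981/1499)·(2239/1499).
First factor (2981/1499):
Reduce the numerator: 2981 ≡ 1482 (mod 1499), so (2981/1499) = (1482/1499).
Factor out 2: 1482 = 2·741. Since 1499 ≡ 3 (mod 8), (2/1499) = -1. Now have -(741/1499).
741 ≡ 1 (mod 4), so quadratic reciprocity gives (741/1499) = (1499/741). Reduce: 1499 ≡ 17 (mod 741). Now have -(17/741).
17 ≡ 1 (mod 4), so quadratic reciprocity gives (17/741) = (741/17). Reduce: 741 ≡ 10 (mod 17). Now have -(10/17).
Factor out 2: 10 = 2·5. Since 17 ≡ 1 (mod 8), (2/17) = +1. Now have -(5/17).
5 ≡ 1 (mod 4), so quadratic reciprocity gives (5/17) = (17/5). Reduce: 17 ≡ 2 (mod 5). Now have -(2/5).
Factor out 2: 2 = 2. Since 5 ≡ 5 (mod 8), (2/5) = -1. Now have (1/5).
(1/5) = 1. Collecting the sign factors: 1.
Second factor (2239/1499):
Reduce the numerator: 2239 ≡ 740 (mod 1499), so (2239/1499) = (740/1499).
Factor out 2: 740 = 2^2·185. Since 1499 ≡ 3 (mod 8), (2/1499) = -1, and (2/1499)^2 = +1. Now have (185/1499).
185 ≡ 1 (mod 4), so quadratic reciprocity gives (185/1499) = (1499/185). Reduce: 1499 ≡ 19 (mod 185). Now have (19/185).
185 ≡ 1 (mod 4), so quadratic reciprocity gives (19/185) = (185/19). Reduce: 185 ≡ 14 (mod 19). Now have (14/19).
Factor out 2: 14 = 2·7. Since 19 ≡ 3 (mod 8), (2/19) = -1. Now have -(7/19).
Both 7 ≡ 3 and 19 ≡ 3 (mod 4), so reciprocity gives (7/19) = -(19/7). Reduce: 19 ≡ 5 (mod 7). Now have (5/7).
5 ≡ 1 (mod 4), so quadratic reciprocity gives (5/7) = (7/5). Reduce: 7 ≡ 2 (mod 5). Now have (2/5).
Factor out 2: 2 = 2. Since 5 ≡ 5 (mod 8), (2/5) = -1. Now have -(1/5).
(1/5) = 1. Collecting the sign factors: -1.
Product: (1)·(-1) = -1.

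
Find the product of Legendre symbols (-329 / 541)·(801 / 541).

By multiplicativity, (-329·801 / 541) = (-329 / 541)·(801 / 541).
First factor (-329 / 541):
(-329 / 541)
  = (329 / 541)    [541 ≡ 1 mod 4 ⇒ (-1 / 541) = +1]
  = (541 / 329)    [QR: 329 ≡ 1 mod 4, sign kept]
  = (212 / 329)    [541 ≡ 212 mod 329]
  = (53 / 329)    [329 ≡ 1 mod 8 ⇒ (2 / 329)^2 = +1]
  = (329 / 53)    [QR: 53 ≡ 1 mod 4, sign kept]
  = (11 / 53)    [329 ≡ 11 mod 53]
  = (53 / 11)    [QR: 53 ≡ 1 mod 4, sign kept]
  = (9 / 11)    [53 ≡ 9 mod 11]
  = (11 / 9)    [QR: 9 ≡ 1 mod 4, sign kept]
  = (2 / 9)    [11 ≡ 2 mod 9]
  = (1 / 9)    [9 ≡ 1 mod 8 ⇒ (2 / 9) = +1]
  = 1    [(1 / 9) = 1]
Second factor (801 / 541):
(801 / 541)
  = (260 / 541)    [801 ≡ 260 mod 541]
  = (65 / 541)    [541 ≡ 5 mod 8 ⇒ (2 / 541)^2 = +1]
  = (541 / 65)    [QR: 65 ≡ 1 mod 4, sign kept]
  = (21 / 65)    [541 ≡ 21 mod 65]
  = (65 / 21)    [QR: 21 ≡ 1 mod 4, sign kept]
  = (2 / 21)    [65 ≡ 2 mod 21]
  = -(1 / 21)    [21 ≡ 5 mod 8 ⇒ (2 / 21) = -1]
  = -1    [(1 / 21) = 1]
Product: (1)·(-1) = -1.

-1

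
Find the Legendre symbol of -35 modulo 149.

1

(-35 / 149)
  = (114 / 149)    [-35 ≡ 114 mod 149]
  = -(57 / 149)    [149 ≡ 5 mod 8 ⇒ (2 / 149) = -1]
  = -(149 / 57)    [QR: 57 ≡ 1 mod 4, sign kept]
  = -(35 / 57)    [149 ≡ 35 mod 57]
  = -(57 / 35)    [QR: 57 ≡ 1 mod 4, sign kept]
  = -(22 / 35)    [57 ≡ 22 mod 35]
  = (11 / 35)    [35 ≡ 3 mod 8 ⇒ (2 / 35) = -1]
  = -(35 / 11)    [QR: both ≡ 3 mod 4, sign flips]
  = -(2 / 11)    [35 ≡ 2 mod 11]
  = (1 / 11)    [11 ≡ 3 mod 8 ⇒ (2 / 11) = -1]
  = 1    [(1 / 11) = 1]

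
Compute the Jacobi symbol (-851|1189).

-1

Pull out -1: (-851|1189) = (-1|1189)·(851|1189). Since 1189 ≡ 1 (mod 4), (-1|1189) = +1. Now have (851|1189).
1189 ≡ 1 (mod 4), so quadratic reciprocity gives (851|1189) = (1189|851). Reduce: 1189 ≡ 338 (mod 851). Now have (338|851).
Factor out 2: 338 = 2·169. Since 851 ≡ 3 (mod 8), (2|851) = -1. Now have -(169|851).
169 ≡ 1 (mod 4), so quadratic reciprocity gives (169|851) = (851|169). Reduce: 851 ≡ 6 (mod 169). Now have -(6|169).
Factor out 2: 6 = 2·3. Since 169 ≡ 1 (mod 8), (2|169) = +1. Now have -(3|169).
169 ≡ 1 (mod 4), so quadratic reciprocity gives (3|169) = (169|3). Reduce: 169 ≡ 1 (mod 3). Now have -(1|3).
(1|3) = 1. Collecting the sign factors: -1.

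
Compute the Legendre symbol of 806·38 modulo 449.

-1

By multiplicativity, (806·38/449) = (806/449)·(38/449).
First factor (806/449):
Reduce the numerator: 806 ≡ 357 (mod 449), so (806/449) = (357/449).
357 ≡ 1 (mod 4), so quadratic reciprocity gives (357/449) = (449/357). Reduce: 449 ≡ 92 (mod 357). Now have (92/357).
Factor out 2: 92 = 2^2·23. Since 357 ≡ 5 (mod 8), (2/357) = -1, and (2/357)^2 = +1. Now have (23/357).
357 ≡ 1 (mod 4), so quadratic reciprocity gives (23/357) = (357/23). Reduce: 357 ≡ 12 (mod 23). Now have (12/23).
Factor out 2: 12 = 2^2·3. Since 23 ≡ 7 (mod 8), (2/23) = +1, and (2/23)^2 = +1. Now have (3/23).
Both 3 ≡ 3 and 23 ≡ 3 (mod 4), so reciprocity gives (3/23) = -(23/3). Reduce: 23 ≡ 2 (mod 3). Now have -(2/3).
Factor out 2: 2 = 2. Since 3 ≡ 3 (mod 8), (2/3) = -1. Now have (1/3).
(1/3) = 1. Collecting the sign factors: 1.
Second factor (38/449):
Factor out 2: 38 = 2·19. Since 449 ≡ 1 (mod 8), (2/449) = +1. Now have (19/449).
449 ≡ 1 (mod 4), so quadratic reciprocity gives (19/449) = (449/19). Reduce: 449 ≡ 12 (mod 19). Now have (12/19).
Factor out 2: 12 = 2^2·3. Since 19 ≡ 3 (mod 8), (2/19) = -1, and (2/19)^2 = +1. Now have (3/19).
Both 3 ≡ 3 and 19 ≡ 3 (mod 4), so reciprocity gives (3/19) = -(19/3). Reduce: 19 ≡ 1 (mod 3). Now have -(1/3).
(1/3) = 1. Collecting the sign factors: -1.
Product: (1)·(-1) = -1.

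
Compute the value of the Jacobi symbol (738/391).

-1

(738/391)
  = (347/391)    [738 ≡ 347 mod 391]
  = -(391/347)    [QR: both ≡ 3 mod 4, sign flips]
  = -(44/347)    [391 ≡ 44 mod 347]
  = -(11/347)    [347 ≡ 3 mod 8 ⇒ (2/347)^2 = +1]
  = (347/11)    [QR: both ≡ 3 mod 4, sign flips]
  = (6/11)    [347 ≡ 6 mod 11]
  = -(3/11)    [11 ≡ 3 mod 8 ⇒ (2/11) = -1]
  = (11/3)    [QR: both ≡ 3 mod 4, sign flips]
  = (2/3)    [11 ≡ 2 mod 3]
  = -(1/3)    [3 ≡ 3 mod 8 ⇒ (2/3) = -1]
  = -1    [(1/3) = 1]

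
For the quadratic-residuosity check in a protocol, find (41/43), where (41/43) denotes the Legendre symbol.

41 ≡ 1 (mod 4), so quadratic reciprocity gives (41/43) = (43/41). Reduce: 43 ≡ 2 (mod 41). Now have (2/41).
Factor out 2: 2 = 2. Since 41 ≡ 1 (mod 8), (2/41) = +1. Now have (1/41).
(1/41) = 1. Collecting the sign factors: 1.

1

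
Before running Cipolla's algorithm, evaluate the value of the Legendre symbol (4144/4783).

Factor out 2: 4144 = 2^4·259. Since 4783 ≡ 7 (mod 8), (2/4783) = +1, and (2/4783)^4 = +1. Now have (259/4783).
Both 259 ≡ 3 and 4783 ≡ 3 (mod 4), so reciprocity gives (259/4783) = -(4783/259). Reduce: 4783 ≡ 121 (mod 259). Now have -(121/259).
121 ≡ 1 (mod 4), so quadratic reciprocity gives (121/259) = (259/121). Reduce: 259 ≡ 17 (mod 121). Now have -(17/121).
17 ≡ 1 (mod 4), so quadratic reciprocity gives (17/121) = (121/17). Reduce: 121 ≡ 2 (mod 17). Now have -(2/17).
Factor out 2: 2 = 2. Since 17 ≡ 1 (mod 8), (2/17) = +1. Now have -(1/17).
(1/17) = 1. Collecting the sign factors: -1.

-1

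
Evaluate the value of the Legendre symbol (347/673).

(347/673)
  = (673/347)    [QR: 673 ≡ 1 mod 4, sign kept]
  = (326/347)    [673 ≡ 326 mod 347]
  = -(163/347)    [347 ≡ 3 mod 8 ⇒ (2/347) = -1]
  = (347/163)    [QR: both ≡ 3 mod 4, sign flips]
  = (21/163)    [347 ≡ 21 mod 163]
  = (163/21)    [QR: 21 ≡ 1 mod 4, sign kept]
  = (16/21)    [163 ≡ 16 mod 21]
  = (1/21)    [21 ≡ 5 mod 8 ⇒ (2/21)^4 = +1]
  = 1    [(1/21) = 1]

1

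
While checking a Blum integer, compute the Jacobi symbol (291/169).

1

Reduce the numerator: 291 ≡ 122 (mod 169), so (291/169) = (122/169).
Factor out 2: 122 = 2·61. Since 169 ≡ 1 (mod 8), (2/169) = +1. Now have (61/169).
61 ≡ 1 (mod 4), so quadratic reciprocity gives (61/169) = (169/61). Reduce: 169 ≡ 47 (mod 61). Now have (47/61).
61 ≡ 1 (mod 4), so quadratic reciprocity gives (47/61) = (61/47). Reduce: 61 ≡ 14 (mod 47). Now have (14/47).
Factor out 2: 14 = 2·7. Since 47 ≡ 7 (mod 8), (2/47) = +1. Now have (7/47).
Both 7 ≡ 3 and 47 ≡ 3 (mod 4), so reciprocity gives (7/47) = -(47/7). Reduce: 47 ≡ 5 (mod 7). Now have -(5/7).
5 ≡ 1 (mod 4), so quadratic reciprocity gives (5/7) = (7/5). Reduce: 7 ≡ 2 (mod 5). Now have -(2/5).
Factor out 2: 2 = 2. Since 5 ≡ 5 (mod 8), (2/5) = -1. Now have (1/5).
(1/5) = 1. Collecting the sign factors: 1.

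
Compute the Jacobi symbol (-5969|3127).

Pull out -1: (-5969|3127) = (-1|3127)·(5969|3127). Since 3127 ≡ 3 (mod 4), (-1|3127) = -1. Now have -(5969|3127).
Reduce the numerator: 5969 ≡ 2842 (mod 3127), so (5969|3127) = (2842|3127).
Factor out 2: 2842 = 2·1421. Since 3127 ≡ 7 (mod 8), (2|3127) = +1. Now have -(1421|3127).
1421 ≡ 1 (mod 4), so quadratic reciprocity gives (1421|3127) = (3127|1421). Reduce: 3127 ≡ 285 (mod 1421). Now have -(285|1421).
285 ≡ 1 (mod 4), so quadratic reciprocity gives (285|1421) = (1421|285). Reduce: 1421 ≡ 281 (mod 285). Now have -(281|285).
281 ≡ 1 (mod 4), so quadratic reciprocity gives (281|285) = (285|281). Reduce: 285 ≡ 4 (mod 281). Now have -(4|281).
Factor out 2: 4 = 2^2. Since 281 ≡ 1 (mod 8), (2|281) = +1, and (2|281)^2 = +1. Now have -(1|281).
(1|281) = 1. Collecting the sign factors: -1.

-1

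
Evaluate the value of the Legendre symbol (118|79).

-1

Reduce the numerator: 118 ≡ 39 (mod 79), so (118|79) = (39|79).
Both 39 ≡ 3 and 79 ≡ 3 (mod 4), so reciprocity gives (39|79) = -(79|39). Reduce: 79 ≡ 1 (mod 39). Now have -(1|39).
(1|39) = 1. Collecting the sign factors: -1.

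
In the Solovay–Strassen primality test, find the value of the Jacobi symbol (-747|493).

(-747|493)
  = (239|493)    [-747 ≡ 239 mod 493]
  = (493|239)    [QR: 493 ≡ 1 mod 4, sign kept]
  = (15|239)    [493 ≡ 15 mod 239]
  = -(239|15)    [QR: both ≡ 3 mod 4, sign flips]
  = -(14|15)    [239 ≡ 14 mod 15]
  = -(7|15)    [15 ≡ 7 mod 8 ⇒ (2|15) = +1]
  = (15|7)    [QR: both ≡ 3 mod 4, sign flips]
  = (1|7)    [15 ≡ 1 mod 7]
  = 1    [(1|7) = 1]

1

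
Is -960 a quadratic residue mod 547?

(-960|547)
  = -(960|547)    [547 ≡ 3 mod 4 ⇒ (-1|547) = -1]
  = -(413|547)    [960 ≡ 413 mod 547]
  = -(547|413)    [QR: 413 ≡ 1 mod 4, sign kept]
  = -(134|413)    [547 ≡ 134 mod 413]
  = (67|413)    [413 ≡ 5 mod 8 ⇒ (2|413) = -1]
  = (413|67)    [QR: 413 ≡ 1 mod 4, sign kept]
  = (11|67)    [413 ≡ 11 mod 67]
  = -(67|11)    [QR: both ≡ 3 mod 4, sign flips]
  = -(1|11)    [67 ≡ 1 mod 11]
  = -1    [(1|11) = 1]
The Legendre symbol is -1, so x^2 ≡ -960 (mod 547) has no solution.

no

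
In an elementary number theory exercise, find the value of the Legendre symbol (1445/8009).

1

(1445/8009)
  = (8009/1445)    [QR: 1445 ≡ 1 mod 4, sign kept]
  = (784/1445)    [8009 ≡ 784 mod 1445]
  = (49/1445)    [1445 ≡ 5 mod 8 ⇒ (2/1445)^4 = +1]
  = (1445/49)    [QR: 49 ≡ 1 mod 4, sign kept]
  = (24/49)    [1445 ≡ 24 mod 49]
  = (3/49)    [49 ≡ 1 mod 8 ⇒ (2/49)^3 = +1]
  = (49/3)    [QR: 49 ≡ 1 mod 4, sign kept]
  = (1/3)    [49 ≡ 1 mod 3]
  = 1    [(1/3) = 1]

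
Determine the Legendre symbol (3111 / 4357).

1

4357 ≡ 1 (mod 4), so quadratic reciprocity gives (3111 / 4357) = (4357 / 3111). Reduce: 4357 ≡ 1246 (mod 3111). Now have (1246 / 3111).
Factor out 2: 1246 = 2·623. Since 3111 ≡ 7 (mod 8), (2 / 3111) = +1. Now have (623 / 3111).
Both 623 ≡ 3 and 3111 ≡ 3 (mod 4), so reciprocity gives (623 / 3111) = -(3111 / 623). Reduce: 3111 ≡ 619 (mod 623). Now have -(619 / 623).
Both 619 ≡ 3 and 623 ≡ 3 (mod 4), so reciprocity gives (619 / 623) = -(623 / 619). Reduce: 623 ≡ 4 (mod 619). Now have (4 / 619).
Factor out 2: 4 = 2^2. Since 619 ≡ 3 (mod 8), (2 / 619) = -1, and (2 / 619)^2 = +1. Now have (1 / 619).
(1 / 619) = 1. Collecting the sign factors: 1.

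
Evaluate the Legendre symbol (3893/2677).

(3893/2677)
  = (1216/2677)    [3893 ≡ 1216 mod 2677]
  = (19/2677)    [2677 ≡ 5 mod 8 ⇒ (2/2677)^6 = +1]
  = (2677/19)    [QR: 2677 ≡ 1 mod 4, sign kept]
  = (17/19)    [2677 ≡ 17 mod 19]
  = (19/17)    [QR: 17 ≡ 1 mod 4, sign kept]
  = (2/17)    [19 ≡ 2 mod 17]
  = (1/17)    [17 ≡ 1 mod 8 ⇒ (2/17) = +1]
  = 1    [(1/17) = 1]

1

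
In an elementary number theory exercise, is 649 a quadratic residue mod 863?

no

649 ≡ 1 (mod 4), so quadratic reciprocity gives (649/863) = (863/649). Reduce: 863 ≡ 214 (mod 649). Now have (214/649).
Factor out 2: 214 = 2·107. Since 649 ≡ 1 (mod 8), (2/649) = +1. Now have (107/649).
649 ≡ 1 (mod 4), so quadratic reciprocity gives (107/649) = (649/107). Reduce: 649 ≡ 7 (mod 107). Now have (7/107).
Both 7 ≡ 3 and 107 ≡ 3 (mod 4), so reciprocity gives (7/107) = -(107/7). Reduce: 107 ≡ 2 (mod 7). Now have -(2/7).
Factor out 2: 2 = 2. Since 7 ≡ 7 (mod 8), (2/7) = +1. Now have -(1/7).
(1/7) = 1. Collecting the sign factors: -1.
(649/863) = -1, and 863 is prime, so 649 is not a quadratic residue mod 863.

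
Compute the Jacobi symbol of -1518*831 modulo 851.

0

By multiplicativity, (-1518·831/851) = (-1518/851)·(831/851).
First factor (-1518/851):
Pull out -1: (-1518/851) = (-1/851)·(1518/851). Since 851 ≡ 3 (mod 4), (-1/851) = -1. Now have -(1518/851).
Reduce the numerator: 1518 ≡ 667 (mod 851), so (1518/851) = (667/851).
Both 667 ≡ 3 and 851 ≡ 3 (mod 4), so reciprocity gives (667/851) = -(851/667). Reduce: 851 ≡ 184 (mod 667). Now have (184/667).
Factor out 2: 184 = 2^3·23. Since 667 ≡ 3 (mod 8), (2/667) = -1, and (2/667)^3 = -1. Now have -(23/667).
Both 23 ≡ 3 and 667 ≡ 3 (mod 4), so reciprocity gives (23/667) = -(667/23). Reduce: 667 ≡ 0 (mod 23). Now have (0/23).
The numerator is now 0 with denominator 23 > 1: the symbol is 0.
Second factor (831/851):
Both 831 ≡ 3 and 851 ≡ 3 (mod 4), so reciprocity gives (831/851) = -(851/831). Reduce: 851 ≡ 20 (mod 831). Now have -(20/831).
Factor out 2: 20 = 2^2·5. Since 831 ≡ 7 (mod 8), (2/831) = +1, and (2/831)^2 = +1. Now have -(5/831).
5 ≡ 1 (mod 4), so quadratic reciprocity gives (5/831) = (831/5). Reduce: 831 ≡ 1 (mod 5). Now have -(1/5).
(1/5) = 1. Collecting the sign factors: -1.
Product: (0)·(-1) = 0.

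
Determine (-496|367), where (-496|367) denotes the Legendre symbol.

(-496|367)
  = -(496|367)    [367 ≡ 3 mod 4 ⇒ (-1|367) = -1]
  = -(129|367)    [496 ≡ 129 mod 367]
  = -(367|129)    [QR: 129 ≡ 1 mod 4, sign kept]
  = -(109|129)    [367 ≡ 109 mod 129]
  = -(129|109)    [QR: 109 ≡ 1 mod 4, sign kept]
  = -(20|109)    [129 ≡ 20 mod 109]
  = -(5|109)    [109 ≡ 5 mod 8 ⇒ (2|109)^2 = +1]
  = -(109|5)    [QR: 5 ≡ 1 mod 4, sign kept]
  = -(4|5)    [109 ≡ 4 mod 5]
  = -(1|5)    [5 ≡ 5 mod 8 ⇒ (2|5)^2 = +1]
  = -1    [(1|5) = 1]

-1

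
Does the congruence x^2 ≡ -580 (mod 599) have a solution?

(-580/599)
  = -(580/599)    [599 ≡ 3 mod 4 ⇒ (-1/599) = -1]
  = -(145/599)    [599 ≡ 7 mod 8 ⇒ (2/599)^2 = +1]
  = -(599/145)    [QR: 145 ≡ 1 mod 4, sign kept]
  = -(19/145)    [599 ≡ 19 mod 145]
  = -(145/19)    [QR: 145 ≡ 1 mod 4, sign kept]
  = -(12/19)    [145 ≡ 12 mod 19]
  = -(3/19)    [19 ≡ 3 mod 8 ⇒ (2/19)^2 = +1]
  = (19/3)    [QR: both ≡ 3 mod 4, sign flips]
  = (1/3)    [19 ≡ 1 mod 3]
  = 1    [(1/3) = 1]
(-580/599) = 1, and 599 is prime, so -580 is a quadratic residue mod 599.

yes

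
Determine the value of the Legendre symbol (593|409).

Reduce the numerator: 593 ≡ 184 (mod 409), so (593|409) = (184|409).
Factor out 2: 184 = 2^3·23. Since 409 ≡ 1 (mod 8), (2|409) = +1, and (2|409)^3 = +1. Now have (23|409).
409 ≡ 1 (mod 4), so quadratic reciprocity gives (23|409) = (409|23). Reduce: 409 ≡ 18 (mod 23). Now have (18|23).
Factor out 2: 18 = 2·9. Since 23 ≡ 7 (mod 8), (2|23) = +1. Now have (9|23).
9 ≡ 1 (mod 4), so quadratic reciprocity gives (9|23) = (23|9). Reduce: 23 ≡ 5 (mod 9). Now have (5|9).
5 ≡ 1 (mod 4), so quadratic reciprocity gives (5|9) = (9|5). Reduce: 9 ≡ 4 (mod 5). Now have (4|5).
Factor out 2: 4 = 2^2. Since 5 ≡ 5 (mod 8), (2|5) = -1, and (2|5)^2 = +1. Now have (1|5).
(1|5) = 1. Collecting the sign factors: 1.

1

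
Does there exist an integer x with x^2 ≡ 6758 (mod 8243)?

no

(6758/8243)
  = -(3379/8243)    [8243 ≡ 3 mod 8 ⇒ (2/8243) = -1]
  = (8243/3379)    [QR: both ≡ 3 mod 4, sign flips]
  = (1485/3379)    [8243 ≡ 1485 mod 3379]
  = (3379/1485)    [QR: 1485 ≡ 1 mod 4, sign kept]
  = (409/1485)    [3379 ≡ 409 mod 1485]
  = (1485/409)    [QR: 409 ≡ 1 mod 4, sign kept]
  = (258/409)    [1485 ≡ 258 mod 409]
  = (129/409)    [409 ≡ 1 mod 8 ⇒ (2/409) = +1]
  = (409/129)    [QR: 129 ≡ 1 mod 4, sign kept]
  = (22/129)    [409 ≡ 22 mod 129]
  = (11/129)    [129 ≡ 1 mod 8 ⇒ (2/129) = +1]
  = (129/11)    [QR: 129 ≡ 1 mod 4, sign kept]
  = (8/11)    [129 ≡ 8 mod 11]
  = -(1/11)    [11 ≡ 3 mod 8 ⇒ (2/11)^3 = -1]
  = -1    [(1/11) = 1]
The Legendre symbol is -1, so x^2 ≡ 6758 (mod 8243) has no solution.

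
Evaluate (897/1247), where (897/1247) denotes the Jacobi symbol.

897 ≡ 1 (mod 4), so quadratic reciprocity gives (897/1247) = (1247/897). Reduce: 1247 ≡ 350 (mod 897). Now have (350/897).
Factor out 2: 350 = 2·175. Since 897 ≡ 1 (mod 8), (2/897) = +1. Now have (175/897).
897 ≡ 1 (mod 4), so quadratic reciprocity gives (175/897) = (897/175). Reduce: 897 ≡ 22 (mod 175). Now have (22/175).
Factor out 2: 22 = 2·11. Since 175 ≡ 7 (mod 8), (2/175) = +1. Now have (11/175).
Both 11 ≡ 3 and 175 ≡ 3 (mod 4), so reciprocity gives (11/175) = -(175/11). Reduce: 175 ≡ 10 (mod 11). Now have -(10/11).
Factor out 2: 10 = 2·5. Since 11 ≡ 3 (mod 8), (2/11) = -1. Now have (5/11).
5 ≡ 1 (mod 4), so quadratic reciprocity gives (5/11) = (11/5). Reduce: 11 ≡ 1 (mod 5). Now have (1/5).
(1/5) = 1. Collecting the sign factors: 1.

1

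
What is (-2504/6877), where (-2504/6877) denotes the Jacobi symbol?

-1

(-2504/6877)
  = (2504/6877)    [6877 ≡ 1 mod 4 ⇒ (-1/6877) = +1]
  = -(313/6877)    [6877 ≡ 5 mod 8 ⇒ (2/6877)^3 = -1]
  = -(6877/313)    [QR: 313 ≡ 1 mod 4, sign kept]
  = -(304/313)    [6877 ≡ 304 mod 313]
  = -(19/313)    [313 ≡ 1 mod 8 ⇒ (2/313)^4 = +1]
  = -(313/19)    [QR: 313 ≡ 1 mod 4, sign kept]
  = -(9/19)    [313 ≡ 9 mod 19]
  = -(19/9)    [QR: 9 ≡ 1 mod 4, sign kept]
  = -(1/9)    [19 ≡ 1 mod 9]
  = -1    [(1/9) = 1]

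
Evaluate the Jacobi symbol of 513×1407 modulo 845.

By multiplicativity, (513·1407 / 845) = (513 / 845)·(1407 / 845).
First factor (513 / 845):
(513 / 845)
  = (845 / 513)    [QR: 513 ≡ 1 mod 4, sign kept]
  = (332 / 513)    [845 ≡ 332 mod 513]
  = (83 / 513)    [513 ≡ 1 mod 8 ⇒ (2 / 513)^2 = +1]
  = (513 / 83)    [QR: 513 ≡ 1 mod 4, sign kept]
  = (15 / 83)    [513 ≡ 15 mod 83]
  = -(83 / 15)    [QR: both ≡ 3 mod 4, sign flips]
  = -(8 / 15)    [83 ≡ 8 mod 15]
  = -(1 / 15)    [15 ≡ 7 mod 8 ⇒ (2 / 15)^3 = +1]
  = -1    [(1 / 15) = 1]
Second factor (1407 / 845):
(1407 / 845)
  = (562 / 845)    [1407 ≡ 562 mod 845]
  = -(281 / 845)    [845 ≡ 5 mod 8 ⇒ (2 / 845) = -1]
  = -(845 / 281)    [QR: 281 ≡ 1 mod 4, sign kept]
  = -(2 / 281)    [845 ≡ 2 mod 281]
  = -(1 / 281)    [281 ≡ 1 mod 8 ⇒ (2 / 281) = +1]
  = -1    [(1 / 281) = 1]
Product: (-1)·(-1) = 1.

1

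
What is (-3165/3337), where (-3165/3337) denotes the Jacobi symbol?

Reduce the numerator: -3165 ≡ 172 (mod 3337), so (-3165/3337) = (172/3337).
Factor out 2: 172 = 2^2·43. Since 3337 ≡ 1 (mod 8), (2/3337) = +1, and (2/3337)^2 = +1. Now have (43/3337).
3337 ≡ 1 (mod 4), so quadratic reciprocity gives (43/3337) = (3337/43). Reduce: 3337 ≡ 26 (mod 43). Now have (26/43).
Factor out 2: 26 = 2·13. Since 43 ≡ 3 (mod 8), (2/43) = -1. Now have -(13/43).
13 ≡ 1 (mod 4), so quadratic reciprocity gives (13/43) = (43/13). Reduce: 43 ≡ 4 (mod 13). Now have -(4/13).
Factor out 2: 4 = 2^2. Since 13 ≡ 5 (mod 8), (2/13) = -1, and (2/13)^2 = +1. Now have -(1/13).
(1/13) = 1. Collecting the sign factors: -1.

-1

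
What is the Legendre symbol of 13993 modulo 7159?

(13993 / 7159)
  = (6834 / 7159)    [13993 ≡ 6834 mod 7159]
  = (3417 / 7159)    [7159 ≡ 7 mod 8 ⇒ (2 / 7159) = +1]
  = (7159 / 3417)    [QR: 3417 ≡ 1 mod 4, sign kept]
  = (325 / 3417)    [7159 ≡ 325 mod 3417]
  = (3417 / 325)    [QR: 325 ≡ 1 mod 4, sign kept]
  = (167 / 325)    [3417 ≡ 167 mod 325]
  = (325 / 167)    [QR: 325 ≡ 1 mod 4, sign kept]
  = (158 / 167)    [325 ≡ 158 mod 167]
  = (79 / 167)    [167 ≡ 7 mod 8 ⇒ (2 / 167) = +1]
  = -(167 / 79)    [QR: both ≡ 3 mod 4, sign flips]
  = -(9 / 79)    [167 ≡ 9 mod 79]
  = -(79 / 9)    [QR: 9 ≡ 1 mod 4, sign kept]
  = -(7 / 9)    [79 ≡ 7 mod 9]
  = -(9 / 7)    [QR: 9 ≡ 1 mod 4, sign kept]
  = -(2 / 7)    [9 ≡ 2 mod 7]
  = -(1 / 7)    [7 ≡ 7 mod 8 ⇒ (2 / 7) = +1]
  = -1    [(1 / 7) = 1]

-1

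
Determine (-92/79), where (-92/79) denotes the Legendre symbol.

-1

(-92/79)
  = -(92/79)    [79 ≡ 3 mod 4 ⇒ (-1/79) = -1]
  = -(13/79)    [92 ≡ 13 mod 79]
  = -(79/13)    [QR: 13 ≡ 1 mod 4, sign kept]
  = -(1/13)    [79 ≡ 1 mod 13]
  = -1    [(1/13) = 1]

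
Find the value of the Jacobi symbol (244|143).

(244|143)
  = (101|143)    [244 ≡ 101 mod 143]
  = (143|101)    [QR: 101 ≡ 1 mod 4, sign kept]
  = (42|101)    [143 ≡ 42 mod 101]
  = -(21|101)    [101 ≡ 5 mod 8 ⇒ (2|101) = -1]
  = -(101|21)    [QR: 21 ≡ 1 mod 4, sign kept]
  = -(17|21)    [101 ≡ 17 mod 21]
  = -(21|17)    [QR: 17 ≡ 1 mod 4, sign kept]
  = -(4|17)    [21 ≡ 4 mod 17]
  = -(1|17)    [17 ≡ 1 mod 8 ⇒ (2|17)^2 = +1]
  = -1    [(1|17) = 1]

-1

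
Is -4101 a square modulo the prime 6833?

yes

Reduce the numerator: -4101 ≡ 2732 (mod 6833), so (-4101|6833) = (2732|6833).
Factor out 2: 2732 = 2^2·683. Since 6833 ≡ 1 (mod 8), (2|6833) = +1, and (2|6833)^2 = +1. Now have (683|6833).
6833 ≡ 1 (mod 4), so quadratic reciprocity gives (683|6833) = (6833|683). Reduce: 6833 ≡ 3 (mod 683). Now have (3|683).
Both 3 ≡ 3 and 683 ≡ 3 (mod 4), so reciprocity gives (3|683) = -(683|3). Reduce: 683 ≡ 2 (mod 3). Now have -(2|3).
Factor out 2: 2 = 2. Since 3 ≡ 3 (mod 8), (2|3) = -1. Now have (1|3).
(1|3) = 1. Collecting the sign factors: 1.
The Legendre symbol is 1, so x^2 ≡ -4101 (mod 6833) has solution.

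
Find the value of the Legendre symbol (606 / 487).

(606 / 487)
  = (119 / 487)    [606 ≡ 119 mod 487]
  = -(487 / 119)    [QR: both ≡ 3 mod 4, sign flips]
  = -(11 / 119)    [487 ≡ 11 mod 119]
  = (119 / 11)    [QR: both ≡ 3 mod 4, sign flips]
  = (9 / 11)    [119 ≡ 9 mod 11]
  = (11 / 9)    [QR: 9 ≡ 1 mod 4, sign kept]
  = (2 / 9)    [11 ≡ 2 mod 9]
  = (1 / 9)    [9 ≡ 1 mod 8 ⇒ (2 / 9) = +1]
  = 1    [(1 / 9) = 1]

1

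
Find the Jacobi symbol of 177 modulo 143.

-1

Reduce the numerator: 177 ≡ 34 (mod 143), so (177|143) = (34|143).
Factor out 2: 34 = 2·17. Since 143 ≡ 7 (mod 8), (2|143) = +1. Now have (17|143).
17 ≡ 1 (mod 4), so quadratic reciprocity gives (17|143) = (143|17). Reduce: 143 ≡ 7 (mod 17). Now have (7|17).
17 ≡ 1 (mod 4), so quadratic reciprocity gives (7|17) = (17|7). Reduce: 17 ≡ 3 (mod 7). Now have (3|7).
Both 3 ≡ 3 and 7 ≡ 3 (mod 4), so reciprocity gives (3|7) = -(7|3). Reduce: 7 ≡ 1 (mod 3). Now have -(1|3).
(1|3) = 1. Collecting the sign factors: -1.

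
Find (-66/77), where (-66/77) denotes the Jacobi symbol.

0

Reduce the numerator: -66 ≡ 11 (mod 77), so (-66/77) = (11/77).
77 ≡ 1 (mod 4), so quadratic reciprocity gives (11/77) = (77/11). Reduce: 77 ≡ 0 (mod 11). Now have (0/11).
The numerator is now 0 with denominator 11 > 1: the symbol is 0.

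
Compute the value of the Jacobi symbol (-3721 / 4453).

(-3721 / 4453)
  = (732 / 4453)    [-3721 ≡ 732 mod 4453]
  = (183 / 4453)    [4453 ≡ 5 mod 8 ⇒ (2 / 4453)^2 = +1]
  = (4453 / 183)    [QR: 4453 ≡ 1 mod 4, sign kept]
  = (61 / 183)    [4453 ≡ 61 mod 183]
  = (183 / 61)    [QR: 61 ≡ 1 mod 4, sign kept]
  = (0 / 61)    [183 ≡ 0 mod 61]
  = 0    [numerator 0, gcd > 1]

0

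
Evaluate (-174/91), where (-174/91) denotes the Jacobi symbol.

Pull out -1: (-174/91) = (-1/91)·(174/91). Since 91 ≡ 3 (mod 4), (-1/91) = -1. Now have -(174/91).
Reduce the numerator: 174 ≡ 83 (mod 91), so (174/91) = (83/91).
Both 83 ≡ 3 and 91 ≡ 3 (mod 4), so reciprocity gives (83/91) = -(91/83). Reduce: 91 ≡ 8 (mod 83). Now have (8/83).
Factor out 2: 8 = 2^3. Since 83 ≡ 3 (mod 8), (2/83) = -1, and (2/83)^3 = -1. Now have -(1/83).
(1/83) = 1. Collecting the sign factors: -1.

-1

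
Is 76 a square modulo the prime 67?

(76/67)
  = (9/67)    [76 ≡ 9 mod 67]
  = (67/9)    [QR: 9 ≡ 1 mod 4, sign kept]
  = (4/9)    [67 ≡ 4 mod 9]
  = (1/9)    [9 ≡ 1 mod 8 ⇒ (2/9)^2 = +1]
  = 1    [(1/9) = 1]
The Legendre symbol is 1, so x^2 ≡ 76 (mod 67) has solution.

yes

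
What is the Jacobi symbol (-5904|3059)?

-1

(-5904|3059)
  = (214|3059)    [-5904 ≡ 214 mod 3059]
  = -(107|3059)    [3059 ≡ 3 mod 8 ⇒ (2|3059) = -1]
  = (3059|107)    [QR: both ≡ 3 mod 4, sign flips]
  = (63|107)    [3059 ≡ 63 mod 107]
  = -(107|63)    [QR: both ≡ 3 mod 4, sign flips]
  = -(44|63)    [107 ≡ 44 mod 63]
  = -(11|63)    [63 ≡ 7 mod 8 ⇒ (2|63)^2 = +1]
  = (63|11)    [QR: both ≡ 3 mod 4, sign flips]
  = (8|11)    [63 ≡ 8 mod 11]
  = -(1|11)    [11 ≡ 3 mod 8 ⇒ (2|11)^3 = -1]
  = -1    [(1|11) = 1]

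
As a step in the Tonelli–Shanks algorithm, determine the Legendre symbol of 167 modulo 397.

(167|397)
  = (397|167)    [QR: 397 ≡ 1 mod 4, sign kept]
  = (63|167)    [397 ≡ 63 mod 167]
  = -(167|63)    [QR: both ≡ 3 mod 4, sign flips]
  = -(41|63)    [167 ≡ 41 mod 63]
  = -(63|41)    [QR: 41 ≡ 1 mod 4, sign kept]
  = -(22|41)    [63 ≡ 22 mod 41]
  = -(11|41)    [41 ≡ 1 mod 8 ⇒ (2|41) = +1]
  = -(41|11)    [QR: 41 ≡ 1 mod 4, sign kept]
  = -(8|11)    [41 ≡ 8 mod 11]
  = (1|11)    [11 ≡ 3 mod 8 ⇒ (2|11)^3 = -1]
  = 1    [(1|11) = 1]

1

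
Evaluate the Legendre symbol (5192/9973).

-1

Factor out 2: 5192 = 2^3·649. Since 9973 ≡ 5 (mod 8), (2/9973) = -1, and (2/9973)^3 = -1. Now have -(649/9973).
649 ≡ 1 (mod 4), so quadratic reciprocity gives (649/9973) = (9973/649). Reduce: 9973 ≡ 238 (mod 649). Now have -(238/649).
Factor out 2: 238 = 2·119. Since 649 ≡ 1 (mod 8), (2/649) = +1. Now have -(119/649).
649 ≡ 1 (mod 4), so quadratic reciprocity gives (119/649) = (649/119). Reduce: 649 ≡ 54 (mod 119). Now have -(54/119).
Factor out 2: 54 = 2·27. Since 119 ≡ 7 (mod 8), (2/119) = +1. Now have -(27/119).
Both 27 ≡ 3 and 119 ≡ 3 (mod 4), so reciprocity gives (27/119) = -(119/27). Reduce: 119 ≡ 11 (mod 27). Now have (11/27).
Both 11 ≡ 3 and 27 ≡ 3 (mod 4), so reciprocity gives (11/27) = -(27/11). Reduce: 27 ≡ 5 (mod 11). Now have -(5/11).
5 ≡ 1 (mod 4), so quadratic reciprocity gives (5/11) = (11/5). Reduce: 11 ≡ 1 (mod 5). Now have -(1/5).
(1/5) = 1. Collecting the sign factors: -1.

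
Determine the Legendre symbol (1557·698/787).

1

By multiplicativity, (1557·698/787) = (1557/787)·(698/787).
First factor (1557/787):
Reduce the numerator: 1557 ≡ 770 (mod 787), so (1557/787) = (770/787).
Factor out 2: 770 = 2·385. Since 787 ≡ 3 (mod 8), (2/787) = -1. Now have -(385/787).
385 ≡ 1 (mod 4), so quadratic reciprocity gives (385/787) = (787/385). Reduce: 787 ≡ 17 (mod 385). Now have -(17/385).
17 ≡ 1 (mod 4), so quadratic reciprocity gives (17/385) = (385/17). Reduce: 385 ≡ 11 (mod 17). Now have -(11/17).
17 ≡ 1 (mod 4), so quadratic reciprocity gives (11/17) = (17/11). Reduce: 17 ≡ 6 (mod 11). Now have -(6/11).
Factor out 2: 6 = 2·3. Since 11 ≡ 3 (mod 8), (2/11) = -1. Now have (3/11).
Both 3 ≡ 3 and 11 ≡ 3 (mod 4), so reciprocity gives (3/11) = -(11/3). Reduce: 11 ≡ 2 (mod 3). Now have -(2/3).
Factor out 2: 2 = 2. Since 3 ≡ 3 (mod 8), (2/3) = -1. Now have (1/3).
(1/3) = 1. Collecting the sign factors: 1.
Second factor (698/787):
Factor out 2: 698 = 2·349. Since 787 ≡ 3 (mod 8), (2/787) = -1. Now have -(349/787).
349 ≡ 1 (mod 4), so quadratic reciprocity gives (349/787) = (787/349). Reduce: 787 ≡ 89 (mod 349). Now have -(89/349).
89 ≡ 1 (mod 4), so quadratic reciprocity gives (89/349) = (349/89). Reduce: 349 ≡ 82 (mod 89). Now have -(82/89).
Factor out 2: 82 = 2·41. Since 89 ≡ 1 (mod 8), (2/89) = +1. Now have -(41/89).
41 ≡ 1 (mod 4), so quadratic reciprocity gives (41/89) = (89/41). Reduce: 89 ≡ 7 (mod 41). Now have -(7/41).
41 ≡ 1 (mod 4), so quadratic reciprocity gives (7/41) = (41/7). Reduce: 41 ≡ 6 (mod 7). Now have -(6/7).
Factor out 2: 6 = 2·3. Since 7 ≡ 7 (mod 8), (2/7) = +1. Now have -(3/7).
Both 3 ≡ 3 and 7 ≡ 3 (mod 4), so reciprocity gives (3/7) = -(7/3). Reduce: 7 ≡ 1 (mod 3). Now have (1/3).
(1/3) = 1. Collecting the sign factors: 1.
Product: (1)·(1) = 1.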